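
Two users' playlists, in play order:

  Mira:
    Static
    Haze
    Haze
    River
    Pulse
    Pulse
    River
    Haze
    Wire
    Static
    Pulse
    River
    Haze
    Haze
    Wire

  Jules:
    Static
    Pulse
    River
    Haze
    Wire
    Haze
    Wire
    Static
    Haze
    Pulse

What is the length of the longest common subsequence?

7

One common subsequence of length 7: Static at Mira[1]=Jules[1]; then Pulse at Mira[6]=Jules[2]; then River at Mira[7]=Jules[3]; then Haze at Mira[8]=Jules[6]; then Wire at Mira[9]=Jules[7]; then Static at Mira[10]=Jules[8]; then Pulse at Mira[11]=Jules[10]. dp[15][10] = 7 confirms this is the maximum.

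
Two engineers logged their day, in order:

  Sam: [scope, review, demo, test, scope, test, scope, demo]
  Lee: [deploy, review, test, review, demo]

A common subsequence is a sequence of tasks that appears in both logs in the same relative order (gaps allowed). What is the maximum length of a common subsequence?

3

One common subsequence of length 3: review [2,2] → test [4,3] → demo [8,5], and the DP table's final entry dp[8][5] is also 3, so no common subsequence is longer.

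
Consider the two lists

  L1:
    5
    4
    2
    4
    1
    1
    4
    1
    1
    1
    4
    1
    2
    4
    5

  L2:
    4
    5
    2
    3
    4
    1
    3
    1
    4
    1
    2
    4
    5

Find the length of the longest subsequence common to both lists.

Pick 5 [1,2] → 2 [3,3] → 4 [4,5] → 1 [5,6] → 1 [10,8] → 4 [11,9] → 1 [12,10] → 2 [13,11] → 4 [14,12] → 5 [15,13]; all 10 values appear in both, in order. dp[15][13] = 10 confirms this is the maximum.

10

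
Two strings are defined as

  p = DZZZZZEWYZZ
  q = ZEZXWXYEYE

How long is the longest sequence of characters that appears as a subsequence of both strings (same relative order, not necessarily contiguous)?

Match Z (p #2, q #1); then Z (p #3, q #3); then E (p #7, q #8); then Y (p #9, q #9) — 4 characters in the same relative order in both, and the DP table's final entry dp[11][10] is also 4, so no common subsequence is longer.

4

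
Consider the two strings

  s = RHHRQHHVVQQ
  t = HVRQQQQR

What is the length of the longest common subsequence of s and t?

5

Pick H (s #2, t #1) → R (s #4, t #3) → Q (s #5, t #5) → Q (s #10, t #6) → Q (s #11, t #7); all 5 characters appear in both, in order, and the DP table's final entry dp[11][8] is also 5, so no common subsequence is longer.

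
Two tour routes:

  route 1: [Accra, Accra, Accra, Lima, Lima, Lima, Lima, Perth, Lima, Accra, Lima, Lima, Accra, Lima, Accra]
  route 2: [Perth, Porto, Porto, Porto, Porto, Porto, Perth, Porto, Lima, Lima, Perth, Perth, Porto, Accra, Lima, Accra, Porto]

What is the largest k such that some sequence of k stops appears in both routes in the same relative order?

Taking Lima [4,9], Lima [5,10], Perth [8,12], Accra [10,14], Lima [12,15], Accra [13,16] gives a common subsequence of length 6, and the DP table's final entry dp[15][17] is also 6, so no common subsequence is longer.

6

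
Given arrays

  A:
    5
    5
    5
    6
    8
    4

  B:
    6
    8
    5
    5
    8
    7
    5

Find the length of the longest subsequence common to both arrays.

Pick 5 [1,3], then 5 [2,4], then 5 [3,7]; all 3 values appear in both, in order. The LCS DP gives dp[6][7] = 3, so this is optimal.

3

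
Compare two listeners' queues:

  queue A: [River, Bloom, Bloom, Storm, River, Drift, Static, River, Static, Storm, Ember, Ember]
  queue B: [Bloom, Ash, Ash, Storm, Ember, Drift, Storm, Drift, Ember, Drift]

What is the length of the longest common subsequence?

5

Pick Bloom [2,1] → Storm [4,4] → Drift [6,6] → Storm [10,7] → Ember [11,9]; all 5 songs appear in both, in order, and the DP table's final entry dp[12][10] is also 5, so no common subsequence is longer.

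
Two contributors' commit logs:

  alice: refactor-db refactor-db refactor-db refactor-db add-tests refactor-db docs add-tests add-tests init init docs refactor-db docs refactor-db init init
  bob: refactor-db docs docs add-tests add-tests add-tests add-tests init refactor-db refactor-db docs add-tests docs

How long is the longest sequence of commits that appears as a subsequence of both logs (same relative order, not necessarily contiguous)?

One common subsequence of length 7: refactor-db at alice[1]=bob[1]; then add-tests at alice[5]=bob[5]; then add-tests at alice[8]=bob[6]; then add-tests at alice[9]=bob[7]; then init at alice[10]=bob[8]; then docs at alice[12]=bob[11]; then docs at alice[14]=bob[13]. dp[17][13] = 7 confirms this is the maximum.

7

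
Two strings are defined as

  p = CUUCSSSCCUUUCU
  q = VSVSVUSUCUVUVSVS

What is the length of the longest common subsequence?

6

One common subsequence of length 6: S (p #5, q #2), S (p #6, q #4), S (p #7, q #7), C (p #9, q #9), U (p #10, q #10), U (p #11, q #12). Since dp[14][16] = 6, nothing longer is possible.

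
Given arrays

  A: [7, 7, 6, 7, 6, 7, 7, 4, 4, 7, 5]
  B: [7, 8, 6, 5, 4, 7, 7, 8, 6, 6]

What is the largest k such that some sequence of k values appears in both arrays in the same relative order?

4

Let dp[i][j] be the LCS length of the first i values of A and the first j values of B. dp[i][j] = dp[i-1][j-1]+1 when the i-th and j-th values match, else max(dp[i-1][j], dp[i][j-1]).
    ·  7  8  6  5  4  7  7  8  6  6
 ·  0  0  0  0  0  0  0  0  0  0  0
 7  0  1  1  1  1  1  1  1  1  1  1
 7  0  1  1  1  1  1  2  2  2  2  2
 6  0  1  1  2  2  2  2  2  2  3  3
 7  0  1  1  2  2  2  3  3  3  3  3
 6  0  1  1  2  2  2  3  3  3  4  4
 7  0  1  1  2  2  2  3  4  4  4  4
 7  0  1  1  2  2  2  3  4  4  4  4
 4  0  1  1  2  2  3  3  4  4  4  4
 4  0  1  1  2  2  3  3  4  4  4  4
 7  0  1  1  2  2  3  4  4  4  4  4
 5  0  1  1  2  3  3  4  4  4  4  4
dp[11][10] = 4. One LCS (by backtracking along matches): 7, 7, 6, 6.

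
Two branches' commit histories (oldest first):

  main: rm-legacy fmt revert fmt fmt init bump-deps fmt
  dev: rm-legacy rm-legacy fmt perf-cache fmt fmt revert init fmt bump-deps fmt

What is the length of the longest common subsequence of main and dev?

7

Match rm-legacy at main[1]=dev[2], fmt at main[2]=dev[3], fmt at main[4]=dev[5], fmt at main[5]=dev[6], init at main[6]=dev[8], bump-deps at main[7]=dev[10], fmt at main[8]=dev[11] — 7 commits in the same relative order in both. dp[8][11] = 7 confirms this is the maximum.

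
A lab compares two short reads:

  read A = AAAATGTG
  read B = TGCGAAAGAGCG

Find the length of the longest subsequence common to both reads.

6

Let dp[i][j] be the LCS length of the first i bases of read A and the first j bases of read B. dp[i][j] = dp[i-1][j-1]+1 when the i-th and j-th bases match, else max(dp[i-1][j], dp[i][j-1]).
    ·  T  G  C  G  A  A  A  G  A  G  C  G
 ·  0  0  0  0  0  0  0  0  0  0  0  0  0
 A  0  0  0  0  0  1  1  1  1  1  1  1  1
 A  0  0  0  0  0  1  2  2  2  2  2  2  2
 A  0  0  0  0  0  1  2  3  3  3  3  3  3
 A  0  0  0  0  0  1  2  3  3  4  4  4  4
 T  0  1  1  1  1  1  2  3  3  4  4  4  4
 G  0  1  2  2  2  2  2  3  4  4  5  5  5
 T  0  1  2  2  2  2  2  3  4  4  5  5  5
 G  0  1  2  2  3  3  3  3  4  4  5  5  6
dp[8][12] = 6. One LCS (by backtracking along matches): AAAAGG.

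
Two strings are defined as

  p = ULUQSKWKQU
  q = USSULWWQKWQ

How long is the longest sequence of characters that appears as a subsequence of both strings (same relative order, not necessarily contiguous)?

Taking U [1,4], then L [2,5], then Q [4,8], then K [6,9], then W [7,10], then Q [9,11] gives a common subsequence of length 6, and the DP table's final entry dp[10][11] is also 6, so no common subsequence is longer.

6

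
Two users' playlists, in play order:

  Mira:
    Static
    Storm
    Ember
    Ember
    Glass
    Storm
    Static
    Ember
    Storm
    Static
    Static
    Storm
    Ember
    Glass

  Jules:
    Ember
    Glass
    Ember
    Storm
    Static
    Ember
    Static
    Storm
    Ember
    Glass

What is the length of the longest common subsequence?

9

One common subsequence of length 9: Ember at Mira[3]=Jules[1], Ember at Mira[4]=Jules[3], Storm at Mira[6]=Jules[4], Static at Mira[7]=Jules[5], Ember at Mira[8]=Jules[6], Static at Mira[11]=Jules[7], Storm at Mira[12]=Jules[8], Ember at Mira[13]=Jules[9], Glass at Mira[14]=Jules[10]. Since dp[14][10] = 9, nothing longer is possible.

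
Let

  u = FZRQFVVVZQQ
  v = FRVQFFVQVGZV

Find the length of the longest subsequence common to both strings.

Let dp[i][j] be the LCS length of the first i characters of u and the first j characters of v. dp[i][j] = dp[i-1][j-1]+1 when the i-th and j-th characters match, else max(dp[i-1][j], dp[i][j-1]).
    ·  F  R  V  Q  F  F  V  Q  V  G  Z  V
 ·  0  0  0  0  0  0  0  0  0  0  0  0  0
 F  0  1  1  1  1  1  1  1  1  1  1  1  1
 Z  0  1  1  1  1  1  1  1  1  1  1  2  2
 R  0  1  2  2  2  2  2  2  2  2  2  2  2
 Q  0  1  2  2  3  3  3  3  3  3  3  3  3
 F  0  1  2  2  3  4  4  4  4  4  4  4  4
 V  0  1  2  3  3  4  4  5  5  5  5  5  5
 V  0  1  2  3  3  4  4  5  5  6  6  6  6
 V  0  1  2  3  3  4  4  5  5  6  6  6  7
 Z  0  1  2  3  3  4  4  5  5  6  6  7  7
 Q  0  1  2  3  4  4  4  5  6  6  6  7  7
 Q  0  1  2  3  4  4  4  5  6  6  6  7  7
dp[11][12] = 7. One LCS (by backtracking along matches): FRQFVVV.

7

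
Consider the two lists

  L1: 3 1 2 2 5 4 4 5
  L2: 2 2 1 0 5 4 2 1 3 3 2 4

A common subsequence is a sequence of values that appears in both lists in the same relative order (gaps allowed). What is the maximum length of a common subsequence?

One common subsequence of length 5: 2 (L1 #3, L2 #1); then 2 (L1 #4, L2 #2); then 5 (L1 #5, L2 #5); then 4 (L1 #6, L2 #6); then 4 (L1 #7, L2 #12). Since dp[8][12] = 5, nothing longer is possible.

5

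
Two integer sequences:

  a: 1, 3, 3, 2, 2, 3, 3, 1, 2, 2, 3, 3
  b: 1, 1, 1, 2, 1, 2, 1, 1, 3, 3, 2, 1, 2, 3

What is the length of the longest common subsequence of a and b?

One common subsequence of length 8: 1 (a #1, b #3), 2 (a #4, b #4), 2 (a #5, b #6), 3 (a #6, b #9), 3 (a #7, b #10), 1 (a #8, b #12), 2 (a #10, b #13), 3 (a #12, b #14). dp[12][14] = 8 confirms this is the maximum.

8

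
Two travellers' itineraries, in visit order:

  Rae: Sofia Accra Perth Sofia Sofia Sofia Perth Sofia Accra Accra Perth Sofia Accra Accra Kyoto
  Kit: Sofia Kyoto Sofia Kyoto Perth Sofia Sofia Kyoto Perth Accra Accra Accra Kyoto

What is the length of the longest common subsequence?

9

Taking Sofia at Rae[1]=Kit[3], then Perth at Rae[3]=Kit[5], then Sofia at Rae[4]=Kit[6], then Sofia at Rae[5]=Kit[7], then Perth at Rae[7]=Kit[9], then Accra at Rae[10]=Kit[10], then Accra at Rae[13]=Kit[11], then Accra at Rae[14]=Kit[12], then Kyoto at Rae[15]=Kit[13] gives a common subsequence of length 9. Since dp[15][13] = 9, nothing longer is possible.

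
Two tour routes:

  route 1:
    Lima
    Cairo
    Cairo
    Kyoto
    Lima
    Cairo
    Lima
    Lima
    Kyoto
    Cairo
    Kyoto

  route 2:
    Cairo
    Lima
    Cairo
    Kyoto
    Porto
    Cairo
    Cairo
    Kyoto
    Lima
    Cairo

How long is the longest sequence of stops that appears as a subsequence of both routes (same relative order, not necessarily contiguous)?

Taking Lima at route 1[1]=route 2[2] → Cairo at route 1[2]=route 2[6] → Cairo at route 1[3]=route 2[7] → Kyoto at route 1[4]=route 2[8] → Lima at route 1[8]=route 2[9] → Cairo at route 1[10]=route 2[10] gives a common subsequence of length 6. Since dp[11][10] = 6, nothing longer is possible.

6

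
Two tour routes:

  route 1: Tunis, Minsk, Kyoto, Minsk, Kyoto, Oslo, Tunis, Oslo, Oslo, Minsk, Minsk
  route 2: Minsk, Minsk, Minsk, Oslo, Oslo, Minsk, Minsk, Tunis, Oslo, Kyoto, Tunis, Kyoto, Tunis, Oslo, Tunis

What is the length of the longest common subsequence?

Pick Minsk (route 1 #2, route 2 #2), then Minsk (route 1 #4, route 2 #3), then Oslo (route 1 #6, route 2 #5), then Tunis (route 1 #7, route 2 #8), then Oslo (route 1 #8, route 2 #9), then Oslo (route 1 #9, route 2 #14); all 6 stops appear in both, in order. The LCS DP gives dp[11][15] = 6, so this is optimal.

6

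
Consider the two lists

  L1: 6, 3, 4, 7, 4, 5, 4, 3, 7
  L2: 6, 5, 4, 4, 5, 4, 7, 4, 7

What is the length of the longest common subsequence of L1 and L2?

Let dp[i][j] be the LCS length of the first i values of L1 and the first j values of L2. dp[i][j] = dp[i-1][j-1]+1 when the i-th and j-th values match, else max(dp[i-1][j], dp[i][j-1]).
    ·  6  5  4  4  5  4  7  4  7
 ·  0  0  0  0  0  0  0  0  0  0
 6  0  1  1  1  1  1  1  1  1  1
 3  0  1  1  1  1  1  1  1  1  1
 4  0  1  1  2  2  2  2  2  2  2
 7  0  1  1  2  2  2  2  3  3  3
 4  0  1  1  2  3  3  3  3  4  4
 5  0  1  2  2  3  4  4  4  4  4
 4  0  1  2  3  3  4  5  5  5  5
 3  0  1  2  3  3  4  5  5  5  5
 7  0  1  2  3  3  4  5  6  6  6
dp[9][9] = 6. One LCS (by backtracking along matches): 6, 4, 4, 5, 4, 7.

6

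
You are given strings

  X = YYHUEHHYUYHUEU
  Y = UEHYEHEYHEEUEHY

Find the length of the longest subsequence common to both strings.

8

One common subsequence of length 8: U (X #4, Y #1), then E (X #5, Y #2), then H (X #6, Y #3), then H (X #7, Y #6), then Y (X #10, Y #8), then H (X #11, Y #9), then U (X #12, Y #12), then E (X #13, Y #13). The LCS DP gives dp[14][15] = 8, so this is optimal.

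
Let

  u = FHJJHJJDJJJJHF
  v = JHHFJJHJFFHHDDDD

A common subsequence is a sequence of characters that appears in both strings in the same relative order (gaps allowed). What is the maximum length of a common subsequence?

Pick F [1,4]; then J [3,5]; then J [4,6]; then H [5,7]; then J [6,8]; then D [8,16]; all 6 characters appear in both, in order. Since dp[14][16] = 6, nothing longer is possible.

6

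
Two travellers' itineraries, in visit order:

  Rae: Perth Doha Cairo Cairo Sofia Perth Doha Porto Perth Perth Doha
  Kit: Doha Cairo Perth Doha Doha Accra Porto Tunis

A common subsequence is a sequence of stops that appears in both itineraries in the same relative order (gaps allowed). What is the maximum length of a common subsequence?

5

Pick Doha (Rae #2, Kit #1) → Cairo (Rae #4, Kit #2) → Perth (Rae #6, Kit #3) → Doha (Rae #7, Kit #5) → Porto (Rae #8, Kit #7); all 5 stops appear in both, in order, and the DP table's final entry dp[11][8] is also 5, so no common subsequence is longer.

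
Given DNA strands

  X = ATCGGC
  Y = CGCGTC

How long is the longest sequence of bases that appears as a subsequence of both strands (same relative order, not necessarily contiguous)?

Taking C (X #3, Y #1); then G (X #4, Y #2); then G (X #5, Y #4); then C (X #6, Y #6) gives a common subsequence of length 4. The LCS DP gives dp[6][6] = 4, so this is optimal.

4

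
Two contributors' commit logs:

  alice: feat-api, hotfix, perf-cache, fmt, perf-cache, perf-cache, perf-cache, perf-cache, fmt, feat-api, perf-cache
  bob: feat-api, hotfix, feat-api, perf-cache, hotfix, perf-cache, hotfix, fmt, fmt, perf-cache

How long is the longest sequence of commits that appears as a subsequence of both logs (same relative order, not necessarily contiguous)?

Match feat-api (alice #1, bob #3); then hotfix (alice #2, bob #5); then perf-cache (alice #3, bob #6); then fmt (alice #4, bob #8); then fmt (alice #9, bob #9); then perf-cache (alice #11, bob #10) — 6 commits in the same relative order in both, and the DP table's final entry dp[11][10] is also 6, so no common subsequence is longer.

6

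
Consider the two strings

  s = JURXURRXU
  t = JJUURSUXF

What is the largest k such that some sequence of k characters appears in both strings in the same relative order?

Let dp[i][j] be the LCS length of the first i characters of s and the first j characters of t. dp[i][j] = dp[i-1][j-1]+1 when the i-th and j-th characters match, else max(dp[i-1][j], dp[i][j-1]).
    ·  J  J  U  U  R  S  U  X  F
 ·  0  0  0  0  0  0  0  0  0  0
 J  0  1  1  1  1  1  1  1  1  1
 U  0  1  1  2  2  2  2  2  2  2
 R  0  1  1  2  2  3  3  3  3  3
 X  0  1  1  2  2  3  3  3  4  4
 U  0  1  1  2  3  3  3  4  4  4
 R  0  1  1  2  3  4  4  4  4  4
 R  0  1  1  2  3  4  4  4  4  4
 X  0  1  1  2  3  4  4  4  5  5
 U  0  1  1  2  3  4  4  5  5  5
dp[9][9] = 5. One LCS (by backtracking along matches): JURUX.

5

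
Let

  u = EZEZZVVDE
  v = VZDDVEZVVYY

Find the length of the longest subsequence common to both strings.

One common subsequence of length 5: Z (u #2, v #2) → E (u #3, v #6) → Z (u #5, v #7) → V (u #6, v #8) → V (u #7, v #9). Since dp[9][11] = 5, nothing longer is possible.

5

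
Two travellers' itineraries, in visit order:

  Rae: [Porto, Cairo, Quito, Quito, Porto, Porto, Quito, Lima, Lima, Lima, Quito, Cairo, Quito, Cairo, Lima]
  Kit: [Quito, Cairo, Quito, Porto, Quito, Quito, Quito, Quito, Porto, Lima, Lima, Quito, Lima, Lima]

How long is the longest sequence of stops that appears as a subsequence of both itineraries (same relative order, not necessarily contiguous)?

One common subsequence of length 8: Porto at Rae[1]=Kit[4], Quito at Rae[3]=Kit[7], Quito at Rae[4]=Kit[8], Porto at Rae[6]=Kit[9], Lima at Rae[8]=Kit[10], Lima at Rae[9]=Kit[11], Lima at Rae[10]=Kit[13], Lima at Rae[15]=Kit[14]. Since dp[15][14] = 8, nothing longer is possible.

8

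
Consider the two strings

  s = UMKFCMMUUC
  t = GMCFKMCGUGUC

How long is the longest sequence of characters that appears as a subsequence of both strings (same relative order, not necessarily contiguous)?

Let dp[i][j] be the LCS length of the first i characters of s and the first j characters of t. dp[i][j] = dp[i-1][j-1]+1 when the i-th and j-th characters match, else max(dp[i-1][j], dp[i][j-1]).
    ·  G  M  C  F  K  M  C  G  U  G  U  C
 ·  0  0  0  0  0  0  0  0  0  0  0  0  0
 U  0  0  0  0  0  0  0  0  0  1  1  1  1
 M  0  0  1  1  1  1  1  1  1  1  1  1  1
 K  0  0  1  1  1  2  2  2  2  2  2  2  2
 F  0  0  1  1  2  2  2  2  2  2  2  2  2
 C  0  0  1  2  2  2  2  3  3  3  3  3  3
 M  0  0  1  2  2  2  3  3  3  3  3  3  3
 M  0  0  1  2  2  2  3  3  3  3  3  3  3
 U  0  0  1  2  2  2  3  3  3  4  4  4  4
 U  0  0  1  2  2  2  3  3  3  4  4  5  5
 C  0  0  1  2  2  2  3  4  4  4  4  5  6
dp[10][12] = 6. One LCS (by backtracking along matches): MKCUUC.

6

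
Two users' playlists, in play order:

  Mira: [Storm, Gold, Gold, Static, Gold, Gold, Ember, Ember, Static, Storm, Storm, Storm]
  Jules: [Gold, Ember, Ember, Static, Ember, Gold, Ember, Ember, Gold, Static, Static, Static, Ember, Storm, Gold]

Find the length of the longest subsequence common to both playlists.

One common subsequence of length 7: Gold at Mira[2]=Jules[1]; then Static at Mira[4]=Jules[4]; then Gold at Mira[6]=Jules[6]; then Ember at Mira[7]=Jules[7]; then Ember at Mira[8]=Jules[8]; then Static at Mira[9]=Jules[12]; then Storm at Mira[10]=Jules[14]. dp[12][15] = 7 confirms this is the maximum.

7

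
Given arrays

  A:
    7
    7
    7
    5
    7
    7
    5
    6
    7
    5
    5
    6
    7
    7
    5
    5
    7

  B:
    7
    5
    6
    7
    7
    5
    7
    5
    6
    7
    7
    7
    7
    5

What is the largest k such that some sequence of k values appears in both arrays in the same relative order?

Pick 7 (A #1, B #1), 7 (A #2, B #4), 7 (A #3, B #5), 5 (A #4, B #6), 7 (A #6, B #7), 5 (A #7, B #8), 6 (A #8, B #9), 7 (A #9, B #11), 7 (A #13, B #12), 7 (A #14, B #13), 5 (A #16, B #14); all 11 values appear in both, in order, and the DP table's final entry dp[17][14] is also 11, so no common subsequence is longer.

11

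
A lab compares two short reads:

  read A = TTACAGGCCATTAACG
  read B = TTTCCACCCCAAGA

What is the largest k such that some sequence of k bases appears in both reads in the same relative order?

9

Match T [1,2]; then T [2,3]; then A [3,6]; then C [4,8]; then C [8,9]; then C [9,10]; then A [10,11]; then A [13,12]; then A [14,14] — 9 bases in the same relative order in both. Since dp[16][14] = 9, nothing longer is possible.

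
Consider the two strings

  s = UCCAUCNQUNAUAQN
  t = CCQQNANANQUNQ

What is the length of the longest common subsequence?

Match C at s[2]=t[1] → C at s[3]=t[2] → A at s[4]=t[8] → N at s[7]=t[9] → Q at s[8]=t[10] → U at s[9]=t[11] → N at s[10]=t[12] → Q at s[14]=t[13] — 8 characters in the same relative order in both. Since dp[15][13] = 8, nothing longer is possible.

8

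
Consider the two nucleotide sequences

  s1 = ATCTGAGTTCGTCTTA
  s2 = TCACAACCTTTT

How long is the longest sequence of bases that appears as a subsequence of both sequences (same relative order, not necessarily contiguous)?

7

One common subsequence of length 7: A at s1[1]=s2[3], C at s1[3]=s2[4], A at s1[6]=s2[6], T at s1[9]=s2[9], T at s1[12]=s2[10], T at s1[14]=s2[11], T at s1[15]=s2[12], and the DP table's final entry dp[16][12] is also 7, so no common subsequence is longer.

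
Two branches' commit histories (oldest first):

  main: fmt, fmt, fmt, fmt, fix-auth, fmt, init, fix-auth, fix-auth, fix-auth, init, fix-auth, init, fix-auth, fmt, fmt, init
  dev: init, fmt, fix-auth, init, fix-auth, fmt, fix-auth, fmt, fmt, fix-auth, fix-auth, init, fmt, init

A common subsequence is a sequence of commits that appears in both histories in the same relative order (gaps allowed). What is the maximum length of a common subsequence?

10

Match fmt [4,2], then fix-auth [5,3], then init [7,4], then fix-auth [8,5], then fix-auth [9,7], then fix-auth [10,10], then fix-auth [12,11], then init [13,12], then fmt [16,13], then init [17,14] — 10 commits in the same relative order in both, and the DP table's final entry dp[17][14] is also 10, so no common subsequence is longer.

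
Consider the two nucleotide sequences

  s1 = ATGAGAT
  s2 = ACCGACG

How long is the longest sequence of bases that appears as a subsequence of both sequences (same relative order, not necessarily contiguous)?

Match A at s1[1]=s2[1], G at s1[3]=s2[4], A at s1[4]=s2[5], G at s1[5]=s2[7] — 4 bases in the same relative order in both. dp[7][7] = 4 confirms this is the maximum.

4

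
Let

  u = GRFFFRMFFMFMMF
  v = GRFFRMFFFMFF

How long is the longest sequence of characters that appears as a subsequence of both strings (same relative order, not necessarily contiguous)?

One common subsequence of length 11: G (u #1, v #1), then R (u #2, v #2), then F (u #4, v #3), then F (u #5, v #4), then R (u #6, v #5), then M (u #7, v #6), then F (u #8, v #8), then F (u #9, v #9), then M (u #10, v #10), then F (u #11, v #11), then F (u #14, v #12). Since dp[14][12] = 11, nothing longer is possible.

11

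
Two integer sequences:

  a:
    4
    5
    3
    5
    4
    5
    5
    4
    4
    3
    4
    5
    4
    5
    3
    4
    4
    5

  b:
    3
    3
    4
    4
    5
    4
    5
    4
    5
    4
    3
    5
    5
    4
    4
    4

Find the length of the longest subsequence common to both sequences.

Match 4 at a[1]=b[4], 5 at a[2]=b[5], 5 at a[4]=b[7], 4 at a[5]=b[8], 5 at a[7]=b[9], 4 at a[9]=b[10], 3 at a[10]=b[11], 5 at a[12]=b[13], 4 at a[13]=b[14], 4 at a[16]=b[15], 4 at a[17]=b[16] — 11 values in the same relative order in both. Since dp[18][16] = 11, nothing longer is possible.

11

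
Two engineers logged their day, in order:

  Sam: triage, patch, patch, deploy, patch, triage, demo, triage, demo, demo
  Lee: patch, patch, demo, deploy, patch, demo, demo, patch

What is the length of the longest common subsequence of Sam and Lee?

6

One common subsequence of length 6: patch (Sam #2, Lee #1); then patch (Sam #3, Lee #2); then deploy (Sam #4, Lee #4); then patch (Sam #5, Lee #5); then demo (Sam #7, Lee #6); then demo (Sam #9, Lee #7), and the DP table's final entry dp[10][8] is also 6, so no common subsequence is longer.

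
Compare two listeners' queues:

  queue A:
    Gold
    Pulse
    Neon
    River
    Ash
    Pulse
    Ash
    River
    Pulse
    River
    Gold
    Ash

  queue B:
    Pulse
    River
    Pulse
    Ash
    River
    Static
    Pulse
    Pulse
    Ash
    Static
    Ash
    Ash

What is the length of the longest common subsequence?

Match Pulse [2,1], then River [4,2], then Pulse [6,3], then Ash [7,4], then River [8,5], then Pulse [9,8], then Ash [12,12] — 7 songs in the same relative order in both. Since dp[12][12] = 7, nothing longer is possible.

7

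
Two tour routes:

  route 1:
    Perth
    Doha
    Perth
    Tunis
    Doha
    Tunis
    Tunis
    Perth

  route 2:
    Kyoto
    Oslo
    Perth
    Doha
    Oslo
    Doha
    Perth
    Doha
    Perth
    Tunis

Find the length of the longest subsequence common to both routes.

5

Pick Perth [1,3], Doha [2,6], Perth [3,7], Doha [5,8], Tunis [7,10]; all 5 stops appear in both, in order. dp[8][10] = 5 confirms this is the maximum.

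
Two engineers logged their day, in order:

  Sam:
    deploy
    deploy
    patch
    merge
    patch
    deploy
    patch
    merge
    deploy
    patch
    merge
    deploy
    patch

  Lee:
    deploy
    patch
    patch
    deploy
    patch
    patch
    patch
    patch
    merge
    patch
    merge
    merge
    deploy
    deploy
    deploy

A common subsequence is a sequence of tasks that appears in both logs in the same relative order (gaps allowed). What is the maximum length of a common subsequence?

One common subsequence of length 9: deploy (Sam #1, Lee #1), deploy (Sam #2, Lee #4), patch (Sam #3, Lee #6), patch (Sam #5, Lee #7), patch (Sam #7, Lee #8), merge (Sam #8, Lee #9), patch (Sam #10, Lee #10), merge (Sam #11, Lee #12), deploy (Sam #12, Lee #15). Since dp[13][15] = 9, nothing longer is possible.

9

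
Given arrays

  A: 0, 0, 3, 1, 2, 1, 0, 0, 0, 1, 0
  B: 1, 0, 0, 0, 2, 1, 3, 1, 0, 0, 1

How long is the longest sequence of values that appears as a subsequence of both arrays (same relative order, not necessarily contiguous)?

7

Let dp[i][j] be the LCS length of the first i values of A and the first j values of B. dp[i][j] = dp[i-1][j-1]+1 when the i-th and j-th values match, else max(dp[i-1][j], dp[i][j-1]).
    ·  1  0  0  0  2  1  3  1  0  0  1
 ·  0  0  0  0  0  0  0  0  0  0  0  0
 0  0  0  1  1  1  1  1  1  1  1  1  1
 0  0  0  1  2  2  2  2  2  2  2  2  2
 3  0  0  1  2  2  2  2  3  3  3  3  3
 1  0  1  1  2  2  2  3  3  4  4  4  4
 2  0  1  1  2  2  3  3  3  4  4  4  4
 1  0  1  1  2  2  3  4  4  4  4  4  5
 0  0  1  2  2  3  3  4  4  4  5  5  5
 0  0  1  2  3  3  3  4  4  4  5  6  6
 0  0  1  2  3  4  4  4  4  4  5  6  6
 1  0  1  2  3  4  4  5  5  5  5  6  7
 0  0  1  2  3  4  4  5  5  5  6  6  7
dp[11][11] = 7. One LCS (by backtracking along matches): 0, 0, 3, 1, 0, 0, 1.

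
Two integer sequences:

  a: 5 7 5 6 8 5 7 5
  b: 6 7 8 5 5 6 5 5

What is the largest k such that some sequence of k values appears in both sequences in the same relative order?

5

Pick 5 (a #1, b #4); then 5 (a #3, b #5); then 6 (a #4, b #6); then 5 (a #6, b #7); then 5 (a #8, b #8); all 5 values appear in both, in order. The LCS DP gives dp[8][8] = 5, so this is optimal.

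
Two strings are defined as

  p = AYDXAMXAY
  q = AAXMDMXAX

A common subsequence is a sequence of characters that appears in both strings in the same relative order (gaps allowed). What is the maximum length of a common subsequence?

5

One common subsequence of length 5: A [1,2] → D [3,5] → X [4,7] → A [5,8] → X [7,9]. Since dp[9][9] = 5, nothing longer is possible.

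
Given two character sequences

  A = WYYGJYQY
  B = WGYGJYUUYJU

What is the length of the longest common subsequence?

6

Taking W at A[1]=B[1], then Y at A[3]=B[3], then G at A[4]=B[4], then J at A[5]=B[5], then Y at A[6]=B[6], then Y at A[8]=B[9] gives a common subsequence of length 6. The LCS DP gives dp[8][11] = 6, so this is optimal.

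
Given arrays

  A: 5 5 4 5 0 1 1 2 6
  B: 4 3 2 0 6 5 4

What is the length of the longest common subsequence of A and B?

3

Taking 4 at A[3]=B[1]; then 0 at A[5]=B[4]; then 6 at A[9]=B[5] gives a common subsequence of length 3, and the DP table's final entry dp[9][7] is also 3, so no common subsequence is longer.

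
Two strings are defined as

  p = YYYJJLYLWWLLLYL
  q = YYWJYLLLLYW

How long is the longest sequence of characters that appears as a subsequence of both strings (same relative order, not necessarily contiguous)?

9

Match Y [1,1], Y [2,2], J [5,4], Y [7,5], L [8,6], L [11,7], L [12,8], L [13,9], Y [14,10] — 9 characters in the same relative order in both. dp[15][11] = 9 confirms this is the maximum.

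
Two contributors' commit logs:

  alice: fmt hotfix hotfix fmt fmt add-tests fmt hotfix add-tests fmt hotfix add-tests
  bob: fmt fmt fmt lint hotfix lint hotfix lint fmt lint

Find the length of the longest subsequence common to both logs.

One common subsequence of length 5: fmt [1,1], fmt [4,2], fmt [5,3], hotfix [8,7], fmt [10,9]. Since dp[12][10] = 5, nothing longer is possible.

5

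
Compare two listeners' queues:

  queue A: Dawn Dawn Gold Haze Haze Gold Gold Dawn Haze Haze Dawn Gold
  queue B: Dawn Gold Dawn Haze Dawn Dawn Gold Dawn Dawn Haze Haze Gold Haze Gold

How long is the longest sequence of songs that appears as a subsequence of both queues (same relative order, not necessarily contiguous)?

8

One common subsequence of length 8: Dawn (queue A #1, queue B #5) → Dawn (queue A #2, queue B #6) → Gold (queue A #3, queue B #7) → Haze (queue A #4, queue B #10) → Haze (queue A #5, queue B #11) → Gold (queue A #7, queue B #12) → Haze (queue A #10, queue B #13) → Gold (queue A #12, queue B #14). Since dp[12][14] = 8, nothing longer is possible.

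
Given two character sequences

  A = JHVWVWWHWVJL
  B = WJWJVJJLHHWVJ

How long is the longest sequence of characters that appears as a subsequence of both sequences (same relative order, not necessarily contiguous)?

Pick J [1,2], W [4,3], V [5,5], H [8,10], W [9,11], V [10,12], J [11,13]; all 7 characters appear in both, in order. Since dp[12][13] = 7, nothing longer is possible.

7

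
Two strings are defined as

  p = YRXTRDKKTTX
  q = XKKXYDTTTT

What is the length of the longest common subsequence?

Taking X at p[3]=q[1], K at p[7]=q[2], K at p[8]=q[3], T at p[9]=q[9], T at p[10]=q[10] gives a common subsequence of length 5, and the DP table's final entry dp[11][10] is also 5, so no common subsequence is longer.

5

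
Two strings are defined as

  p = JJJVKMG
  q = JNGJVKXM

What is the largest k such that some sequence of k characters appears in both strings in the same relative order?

Match J [1,1], J [3,4], V [4,5], K [5,6], M [6,8] — 5 characters in the same relative order in both, and the DP table's final entry dp[7][8] is also 5, so no common subsequence is longer.

5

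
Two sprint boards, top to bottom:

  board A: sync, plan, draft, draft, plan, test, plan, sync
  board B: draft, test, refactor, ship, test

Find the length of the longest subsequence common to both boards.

2

Taking draft [3,1] → test [6,5] gives a common subsequence of length 2. dp[8][5] = 2 confirms this is the maximum.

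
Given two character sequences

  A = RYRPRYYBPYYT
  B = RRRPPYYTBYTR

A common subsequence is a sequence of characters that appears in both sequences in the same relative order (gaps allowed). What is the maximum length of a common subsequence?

Let dp[i][j] be the LCS length of the first i characters of A and the first j characters of B. dp[i][j] = dp[i-1][j-1]+1 when the i-th and j-th characters match, else max(dp[i-1][j], dp[i][j-1]).
    ·  R  R  R  P  P  Y  Y  T  B  Y  T  R
 ·  0  0  0  0  0  0  0  0  0  0  0  0  0
 R  0  1  1  1  1  1  1  1  1  1  1  1  1
 Y  0  1  1  1  1  1  2  2  2  2  2  2  2
 R  0  1  2  2  2  2  2  2  2  2  2  2  3
 P  0  1  2  2  3  3  3  3  3  3  3  3  3
 R  0  1  2  3  3  3  3  3  3  3  3  3  4
 Y  0  1  2  3  3  3  4  4  4  4  4  4  4
 Y  0  1  2  3  3  3  4  5  5  5  5  5  5
 B  0  1  2  3  3  3  4  5  5  6  6  6  6
 P  0  1  2  3  4  4  4  5  5  6  6  6  6
 Y  0  1  2  3  4  4  5  5  5  6  7  7  7
 Y  0  1  2  3  4  4  5  6  6  6  7  7  7
 T  0  1  2  3  4  4  5  6  7  7  7  8  8
dp[12][12] = 8. One LCS (by backtracking along matches): RRPYYBYT.

8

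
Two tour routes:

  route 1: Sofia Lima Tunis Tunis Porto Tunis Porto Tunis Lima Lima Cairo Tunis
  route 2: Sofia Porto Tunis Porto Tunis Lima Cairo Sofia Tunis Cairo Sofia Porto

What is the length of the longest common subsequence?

8

One common subsequence of length 8: Sofia at route 1[1]=route 2[1], then Porto at route 1[5]=route 2[2], then Tunis at route 1[6]=route 2[3], then Porto at route 1[7]=route 2[4], then Tunis at route 1[8]=route 2[5], then Lima at route 1[10]=route 2[6], then Cairo at route 1[11]=route 2[7], then Tunis at route 1[12]=route 2[9]. The LCS DP gives dp[12][12] = 8, so this is optimal.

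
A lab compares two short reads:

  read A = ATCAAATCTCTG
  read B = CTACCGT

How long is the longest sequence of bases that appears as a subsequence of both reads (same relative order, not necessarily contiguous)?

Let dp[i][j] be the LCS length of the first i bases of read A and the first j bases of read B. dp[i][j] = dp[i-1][j-1]+1 when the i-th and j-th bases match, else max(dp[i-1][j], dp[i][j-1]).
    ·  C  T  A  C  C  G  T
 ·  0  0  0  0  0  0  0  0
 A  0  0  0  1  1  1  1  1
 T  0  0  1  1  1  1  1  2
 C  0  1  1  1  2  2  2  2
 A  0  1  1  2  2  2  2  2
 A  0  1  1  2  2  2  2  2
 A  0  1  1  2  2  2  2  2
 T  0  1  2  2  2  2  2  3
 C  0  1  2  2  3  3  3  3
 T  0  1  2  2  3  3  3  4
 C  0  1  2  2  3  4  4  4
 T  0  1  2  2  3  4  4  5
 G  0  1  2  2  3  4  5  5
dp[12][7] = 5. One LCS (by backtracking along matches): TACCT.

5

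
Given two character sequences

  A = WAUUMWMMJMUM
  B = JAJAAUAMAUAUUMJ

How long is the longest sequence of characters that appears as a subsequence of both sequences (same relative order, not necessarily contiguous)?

Pick A (A #2, B #11) → U (A #3, B #12) → U (A #4, B #13) → M (A #8, B #14) → J (A #9, B #15); all 5 characters appear in both, in order. The LCS DP gives dp[12][15] = 5, so this is optimal.

5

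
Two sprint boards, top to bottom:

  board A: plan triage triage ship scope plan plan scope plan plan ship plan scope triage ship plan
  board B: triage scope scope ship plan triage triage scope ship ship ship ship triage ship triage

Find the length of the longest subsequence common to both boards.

8

Taking triage at board A[3]=board B[1]; then scope at board A[5]=board B[2]; then scope at board A[8]=board B[3]; then ship at board A[11]=board B[4]; then plan at board A[12]=board B[5]; then scope at board A[13]=board B[8]; then triage at board A[14]=board B[13]; then ship at board A[15]=board B[14] gives a common subsequence of length 8. Since dp[16][15] = 8, nothing longer is possible.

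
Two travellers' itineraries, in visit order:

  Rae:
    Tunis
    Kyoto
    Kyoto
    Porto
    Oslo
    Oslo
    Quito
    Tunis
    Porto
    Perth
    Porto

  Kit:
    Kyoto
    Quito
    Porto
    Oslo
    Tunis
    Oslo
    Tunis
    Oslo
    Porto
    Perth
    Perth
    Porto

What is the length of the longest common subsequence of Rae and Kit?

Match Kyoto (Rae #2, Kit #1); then Porto (Rae #4, Kit #3); then Oslo (Rae #5, Kit #4); then Oslo (Rae #6, Kit #6); then Tunis (Rae #8, Kit #7); then Porto (Rae #9, Kit #9); then Perth (Rae #10, Kit #11); then Porto (Rae #11, Kit #12) — 8 stops in the same relative order in both. dp[11][12] = 8 confirms this is the maximum.

8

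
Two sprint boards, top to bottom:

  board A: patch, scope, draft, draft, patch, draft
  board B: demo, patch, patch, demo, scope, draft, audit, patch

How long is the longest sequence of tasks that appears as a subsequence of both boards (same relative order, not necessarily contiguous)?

One common subsequence of length 4: patch [1,3], scope [2,5], draft [3,6], patch [5,8], and the DP table's final entry dp[6][8] is also 4, so no common subsequence is longer.

4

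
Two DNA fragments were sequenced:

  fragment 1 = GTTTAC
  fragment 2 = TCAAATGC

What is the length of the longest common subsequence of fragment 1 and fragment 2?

Taking T at fragment 1[2]=fragment 2[1]; then T at fragment 1[3]=fragment 2[6]; then C at fragment 1[6]=fragment 2[8] gives a common subsequence of length 3. dp[6][8] = 3 confirms this is the maximum.

3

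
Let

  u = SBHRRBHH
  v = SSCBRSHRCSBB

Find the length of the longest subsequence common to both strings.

5

Match S (u #1, v #2); then B (u #2, v #4); then H (u #3, v #7); then R (u #4, v #8); then B (u #6, v #12) — 5 characters in the same relative order in both. dp[8][12] = 5 confirms this is the maximum.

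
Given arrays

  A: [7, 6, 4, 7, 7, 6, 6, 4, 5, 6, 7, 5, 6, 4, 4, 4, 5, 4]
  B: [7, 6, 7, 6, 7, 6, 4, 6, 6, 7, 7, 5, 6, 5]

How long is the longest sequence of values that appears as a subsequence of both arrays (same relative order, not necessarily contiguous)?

Taking 7 (A #1, B #1), 6 (A #2, B #2), 7 (A #4, B #3), 7 (A #5, B #5), 6 (A #6, B #6), 6 (A #7, B #8), 6 (A #10, B #9), 7 (A #11, B #11), 5 (A #12, B #12), 6 (A #13, B #13), 5 (A #17, B #14) gives a common subsequence of length 11. dp[18][14] = 11 confirms this is the maximum.

11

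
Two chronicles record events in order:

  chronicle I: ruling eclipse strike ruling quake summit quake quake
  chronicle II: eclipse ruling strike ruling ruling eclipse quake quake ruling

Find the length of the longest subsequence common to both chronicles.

Taking ruling [1,2], strike [3,3], ruling [4,5], quake [5,7], quake [7,8] gives a common subsequence of length 5. Since dp[8][9] = 5, nothing longer is possible.

5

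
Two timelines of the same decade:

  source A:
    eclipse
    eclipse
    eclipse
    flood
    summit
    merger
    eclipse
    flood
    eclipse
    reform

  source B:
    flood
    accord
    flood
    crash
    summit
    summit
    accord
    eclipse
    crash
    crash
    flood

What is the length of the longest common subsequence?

4

One common subsequence of length 4: flood [4,3]; then summit [5,6]; then eclipse [7,8]; then flood [8,11]. The LCS DP gives dp[10][11] = 4, so this is optimal.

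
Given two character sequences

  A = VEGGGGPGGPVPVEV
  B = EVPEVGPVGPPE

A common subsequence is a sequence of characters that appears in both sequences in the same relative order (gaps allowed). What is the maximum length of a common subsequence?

8

One common subsequence of length 8: V (A #1, B #2), E (A #2, B #4), G (A #6, B #6), P (A #7, B #7), G (A #9, B #9), P (A #10, B #10), P (A #12, B #11), E (A #14, B #12), and the DP table's final entry dp[15][12] is also 8, so no common subsequence is longer.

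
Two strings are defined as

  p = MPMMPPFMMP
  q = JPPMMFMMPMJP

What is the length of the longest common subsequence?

Pick P (p #2, q #3); then M (p #3, q #4); then M (p #4, q #5); then F (p #7, q #6); then M (p #8, q #8); then M (p #9, q #10); then P (p #10, q #12); all 7 characters appear in both, in order. dp[10][12] = 7 confirms this is the maximum.

7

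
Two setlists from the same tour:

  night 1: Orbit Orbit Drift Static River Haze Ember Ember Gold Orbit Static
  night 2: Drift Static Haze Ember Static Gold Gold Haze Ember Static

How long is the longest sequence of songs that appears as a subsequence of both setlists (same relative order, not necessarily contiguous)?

Match Drift (night 1 #3, night 2 #1), Static (night 1 #4, night 2 #2), Haze (night 1 #6, night 2 #3), Ember (night 1 #7, night 2 #4), Ember (night 1 #8, night 2 #9), Static (night 1 #11, night 2 #10) — 6 songs in the same relative order in both, and the DP table's final entry dp[11][10] is also 6, so no common subsequence is longer.

6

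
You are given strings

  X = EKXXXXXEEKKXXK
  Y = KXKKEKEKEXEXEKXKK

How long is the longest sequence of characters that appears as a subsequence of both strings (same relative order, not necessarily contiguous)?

Taking E at X[1]=Y[7] → K at X[2]=Y[8] → X at X[3]=Y[10] → X at X[7]=Y[12] → E at X[9]=Y[13] → K at X[10]=Y[14] → K at X[11]=Y[16] → K at X[14]=Y[17] gives a common subsequence of length 8. dp[14][17] = 8 confirms this is the maximum.

8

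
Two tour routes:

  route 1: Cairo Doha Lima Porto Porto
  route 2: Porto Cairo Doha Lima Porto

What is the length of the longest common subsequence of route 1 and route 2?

One common subsequence of length 4: Cairo (route 1 #1, route 2 #2); then Doha (route 1 #2, route 2 #3); then Lima (route 1 #3, route 2 #4); then Porto (route 1 #5, route 2 #5). The LCS DP gives dp[5][5] = 4, so this is optimal.

4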